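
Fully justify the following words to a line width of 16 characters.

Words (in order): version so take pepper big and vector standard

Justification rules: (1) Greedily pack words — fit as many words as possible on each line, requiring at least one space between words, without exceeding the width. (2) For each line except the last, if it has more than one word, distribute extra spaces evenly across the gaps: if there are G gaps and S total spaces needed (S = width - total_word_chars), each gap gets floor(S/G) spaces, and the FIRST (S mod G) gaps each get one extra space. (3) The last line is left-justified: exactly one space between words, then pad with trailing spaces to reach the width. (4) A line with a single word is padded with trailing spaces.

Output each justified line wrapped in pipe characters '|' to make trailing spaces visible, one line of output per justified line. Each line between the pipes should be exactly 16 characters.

Line 1: ['version', 'so', 'take'] (min_width=15, slack=1)
Line 2: ['pepper', 'big', 'and'] (min_width=14, slack=2)
Line 3: ['vector', 'standard'] (min_width=15, slack=1)

Answer: |version  so take|
|pepper  big  and|
|vector standard |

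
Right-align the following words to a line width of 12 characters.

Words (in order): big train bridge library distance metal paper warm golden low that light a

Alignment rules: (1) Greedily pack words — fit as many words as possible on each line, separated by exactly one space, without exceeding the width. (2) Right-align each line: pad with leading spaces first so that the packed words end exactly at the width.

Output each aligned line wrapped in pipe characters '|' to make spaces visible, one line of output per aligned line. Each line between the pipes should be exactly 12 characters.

Answer: |   big train|
|      bridge|
|     library|
|    distance|
| metal paper|
| warm golden|
|    low that|
|     light a|

Derivation:
Line 1: ['big', 'train'] (min_width=9, slack=3)
Line 2: ['bridge'] (min_width=6, slack=6)
Line 3: ['library'] (min_width=7, slack=5)
Line 4: ['distance'] (min_width=8, slack=4)
Line 5: ['metal', 'paper'] (min_width=11, slack=1)
Line 6: ['warm', 'golden'] (min_width=11, slack=1)
Line 7: ['low', 'that'] (min_width=8, slack=4)
Line 8: ['light', 'a'] (min_width=7, slack=5)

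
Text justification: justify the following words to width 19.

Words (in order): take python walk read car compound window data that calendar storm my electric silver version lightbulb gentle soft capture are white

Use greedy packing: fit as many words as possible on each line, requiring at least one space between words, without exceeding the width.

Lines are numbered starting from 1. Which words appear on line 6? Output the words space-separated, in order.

Answer: version lightbulb

Derivation:
Line 1: ['take', 'python', 'walk'] (min_width=16, slack=3)
Line 2: ['read', 'car', 'compound'] (min_width=17, slack=2)
Line 3: ['window', 'data', 'that'] (min_width=16, slack=3)
Line 4: ['calendar', 'storm', 'my'] (min_width=17, slack=2)
Line 5: ['electric', 'silver'] (min_width=15, slack=4)
Line 6: ['version', 'lightbulb'] (min_width=17, slack=2)
Line 7: ['gentle', 'soft', 'capture'] (min_width=19, slack=0)
Line 8: ['are', 'white'] (min_width=9, slack=10)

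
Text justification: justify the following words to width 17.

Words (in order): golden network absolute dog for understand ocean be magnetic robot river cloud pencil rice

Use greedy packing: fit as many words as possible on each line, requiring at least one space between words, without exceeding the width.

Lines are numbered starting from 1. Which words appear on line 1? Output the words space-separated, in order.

Answer: golden network

Derivation:
Line 1: ['golden', 'network'] (min_width=14, slack=3)
Line 2: ['absolute', 'dog', 'for'] (min_width=16, slack=1)
Line 3: ['understand', 'ocean'] (min_width=16, slack=1)
Line 4: ['be', 'magnetic', 'robot'] (min_width=17, slack=0)
Line 5: ['river', 'cloud'] (min_width=11, slack=6)
Line 6: ['pencil', 'rice'] (min_width=11, slack=6)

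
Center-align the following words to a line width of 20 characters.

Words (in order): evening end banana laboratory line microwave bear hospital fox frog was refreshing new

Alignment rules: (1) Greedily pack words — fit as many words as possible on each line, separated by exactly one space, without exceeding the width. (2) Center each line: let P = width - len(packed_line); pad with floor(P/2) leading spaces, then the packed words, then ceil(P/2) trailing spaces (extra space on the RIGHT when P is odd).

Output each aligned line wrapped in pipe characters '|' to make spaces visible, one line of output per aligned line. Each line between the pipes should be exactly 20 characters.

Answer: | evening end banana |
|  laboratory line   |
|   microwave bear   |
| hospital fox frog  |
| was refreshing new |

Derivation:
Line 1: ['evening', 'end', 'banana'] (min_width=18, slack=2)
Line 2: ['laboratory', 'line'] (min_width=15, slack=5)
Line 3: ['microwave', 'bear'] (min_width=14, slack=6)
Line 4: ['hospital', 'fox', 'frog'] (min_width=17, slack=3)
Line 5: ['was', 'refreshing', 'new'] (min_width=18, slack=2)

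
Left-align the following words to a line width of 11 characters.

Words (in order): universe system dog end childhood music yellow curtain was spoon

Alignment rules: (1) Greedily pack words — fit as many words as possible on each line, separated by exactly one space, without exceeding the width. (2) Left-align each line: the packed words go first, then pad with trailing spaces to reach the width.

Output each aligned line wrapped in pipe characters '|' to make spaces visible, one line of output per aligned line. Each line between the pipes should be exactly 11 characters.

Answer: |universe   |
|system dog |
|end        |
|childhood  |
|music      |
|yellow     |
|curtain was|
|spoon      |

Derivation:
Line 1: ['universe'] (min_width=8, slack=3)
Line 2: ['system', 'dog'] (min_width=10, slack=1)
Line 3: ['end'] (min_width=3, slack=8)
Line 4: ['childhood'] (min_width=9, slack=2)
Line 5: ['music'] (min_width=5, slack=6)
Line 6: ['yellow'] (min_width=6, slack=5)
Line 7: ['curtain', 'was'] (min_width=11, slack=0)
Line 8: ['spoon'] (min_width=5, slack=6)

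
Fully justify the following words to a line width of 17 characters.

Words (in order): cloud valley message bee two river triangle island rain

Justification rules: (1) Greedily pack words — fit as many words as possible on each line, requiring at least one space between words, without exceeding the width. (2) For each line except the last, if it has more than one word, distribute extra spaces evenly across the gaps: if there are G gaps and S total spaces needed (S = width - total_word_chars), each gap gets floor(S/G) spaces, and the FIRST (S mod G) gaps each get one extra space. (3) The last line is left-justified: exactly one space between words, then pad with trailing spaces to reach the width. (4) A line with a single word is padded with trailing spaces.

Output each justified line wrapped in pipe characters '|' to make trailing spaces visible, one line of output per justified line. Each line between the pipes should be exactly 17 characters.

Line 1: ['cloud', 'valley'] (min_width=12, slack=5)
Line 2: ['message', 'bee', 'two'] (min_width=15, slack=2)
Line 3: ['river', 'triangle'] (min_width=14, slack=3)
Line 4: ['island', 'rain'] (min_width=11, slack=6)

Answer: |cloud      valley|
|message  bee  two|
|river    triangle|
|island rain      |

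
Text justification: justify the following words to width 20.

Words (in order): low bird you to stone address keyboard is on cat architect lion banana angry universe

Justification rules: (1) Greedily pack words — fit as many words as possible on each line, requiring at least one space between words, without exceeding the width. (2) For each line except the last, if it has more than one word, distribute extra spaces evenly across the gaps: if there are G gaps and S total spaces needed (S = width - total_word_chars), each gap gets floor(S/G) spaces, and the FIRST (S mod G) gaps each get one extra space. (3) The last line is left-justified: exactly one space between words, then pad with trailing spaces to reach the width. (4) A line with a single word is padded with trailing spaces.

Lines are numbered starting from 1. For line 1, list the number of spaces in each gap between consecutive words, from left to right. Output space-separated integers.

Answer: 3 3 2

Derivation:
Line 1: ['low', 'bird', 'you', 'to'] (min_width=15, slack=5)
Line 2: ['stone', 'address'] (min_width=13, slack=7)
Line 3: ['keyboard', 'is', 'on', 'cat'] (min_width=18, slack=2)
Line 4: ['architect', 'lion'] (min_width=14, slack=6)
Line 5: ['banana', 'angry'] (min_width=12, slack=8)
Line 6: ['universe'] (min_width=8, slack=12)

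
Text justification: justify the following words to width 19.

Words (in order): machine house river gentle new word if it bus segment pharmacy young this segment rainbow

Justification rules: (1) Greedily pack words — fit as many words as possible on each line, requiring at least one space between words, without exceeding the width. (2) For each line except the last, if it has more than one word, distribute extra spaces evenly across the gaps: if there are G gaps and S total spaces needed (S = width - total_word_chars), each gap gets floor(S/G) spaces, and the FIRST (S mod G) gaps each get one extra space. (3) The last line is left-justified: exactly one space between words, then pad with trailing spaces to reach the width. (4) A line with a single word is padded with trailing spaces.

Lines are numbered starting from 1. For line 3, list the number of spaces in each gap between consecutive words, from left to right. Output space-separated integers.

Answer: 4 3

Derivation:
Line 1: ['machine', 'house', 'river'] (min_width=19, slack=0)
Line 2: ['gentle', 'new', 'word', 'if'] (min_width=18, slack=1)
Line 3: ['it', 'bus', 'segment'] (min_width=14, slack=5)
Line 4: ['pharmacy', 'young', 'this'] (min_width=19, slack=0)
Line 5: ['segment', 'rainbow'] (min_width=15, slack=4)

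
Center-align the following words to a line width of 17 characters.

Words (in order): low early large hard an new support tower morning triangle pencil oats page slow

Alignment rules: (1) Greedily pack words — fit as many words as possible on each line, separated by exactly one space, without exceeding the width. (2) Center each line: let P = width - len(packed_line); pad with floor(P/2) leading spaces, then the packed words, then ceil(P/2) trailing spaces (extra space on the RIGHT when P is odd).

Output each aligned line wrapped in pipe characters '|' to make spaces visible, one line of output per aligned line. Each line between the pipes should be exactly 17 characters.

Line 1: ['low', 'early', 'large'] (min_width=15, slack=2)
Line 2: ['hard', 'an', 'new'] (min_width=11, slack=6)
Line 3: ['support', 'tower'] (min_width=13, slack=4)
Line 4: ['morning', 'triangle'] (min_width=16, slack=1)
Line 5: ['pencil', 'oats', 'page'] (min_width=16, slack=1)
Line 6: ['slow'] (min_width=4, slack=13)

Answer: | low early large |
|   hard an new   |
|  support tower  |
|morning triangle |
|pencil oats page |
|      slow       |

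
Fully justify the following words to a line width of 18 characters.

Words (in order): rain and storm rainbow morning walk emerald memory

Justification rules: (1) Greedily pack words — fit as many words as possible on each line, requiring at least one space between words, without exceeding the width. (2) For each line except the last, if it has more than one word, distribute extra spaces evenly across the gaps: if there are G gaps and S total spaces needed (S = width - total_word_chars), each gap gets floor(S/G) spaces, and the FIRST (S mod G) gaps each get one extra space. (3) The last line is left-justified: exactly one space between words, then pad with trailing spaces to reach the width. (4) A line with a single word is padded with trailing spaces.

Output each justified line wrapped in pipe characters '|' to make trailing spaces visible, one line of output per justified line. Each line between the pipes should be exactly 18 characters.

Answer: |rain   and   storm|
|rainbow    morning|
|walk       emerald|
|memory            |

Derivation:
Line 1: ['rain', 'and', 'storm'] (min_width=14, slack=4)
Line 2: ['rainbow', 'morning'] (min_width=15, slack=3)
Line 3: ['walk', 'emerald'] (min_width=12, slack=6)
Line 4: ['memory'] (min_width=6, slack=12)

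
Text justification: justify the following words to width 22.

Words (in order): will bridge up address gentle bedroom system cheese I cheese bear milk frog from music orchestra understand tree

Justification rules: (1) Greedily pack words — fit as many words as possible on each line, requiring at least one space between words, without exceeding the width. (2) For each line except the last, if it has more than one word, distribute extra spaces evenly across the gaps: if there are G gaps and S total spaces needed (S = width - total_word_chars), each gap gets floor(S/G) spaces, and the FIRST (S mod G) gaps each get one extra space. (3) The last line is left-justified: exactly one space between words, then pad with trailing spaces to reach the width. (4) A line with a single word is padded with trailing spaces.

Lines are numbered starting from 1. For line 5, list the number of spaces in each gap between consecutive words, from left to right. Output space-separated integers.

Line 1: ['will', 'bridge', 'up', 'address'] (min_width=22, slack=0)
Line 2: ['gentle', 'bedroom', 'system'] (min_width=21, slack=1)
Line 3: ['cheese', 'I', 'cheese', 'bear'] (min_width=20, slack=2)
Line 4: ['milk', 'frog', 'from', 'music'] (min_width=20, slack=2)
Line 5: ['orchestra', 'understand'] (min_width=20, slack=2)
Line 6: ['tree'] (min_width=4, slack=18)

Answer: 3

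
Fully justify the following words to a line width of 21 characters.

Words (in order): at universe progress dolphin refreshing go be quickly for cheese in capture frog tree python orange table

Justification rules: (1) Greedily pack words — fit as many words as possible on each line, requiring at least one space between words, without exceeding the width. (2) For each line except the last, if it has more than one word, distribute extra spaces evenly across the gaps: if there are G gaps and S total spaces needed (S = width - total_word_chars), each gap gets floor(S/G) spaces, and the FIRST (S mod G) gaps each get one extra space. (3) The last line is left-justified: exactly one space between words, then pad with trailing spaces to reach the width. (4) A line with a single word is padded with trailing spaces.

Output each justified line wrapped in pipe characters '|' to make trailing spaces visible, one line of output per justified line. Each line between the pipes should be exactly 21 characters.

Line 1: ['at', 'universe', 'progress'] (min_width=20, slack=1)
Line 2: ['dolphin', 'refreshing', 'go'] (min_width=21, slack=0)
Line 3: ['be', 'quickly', 'for', 'cheese'] (min_width=21, slack=0)
Line 4: ['in', 'capture', 'frog', 'tree'] (min_width=20, slack=1)
Line 5: ['python', 'orange', 'table'] (min_width=19, slack=2)

Answer: |at  universe progress|
|dolphin refreshing go|
|be quickly for cheese|
|in  capture frog tree|
|python orange table  |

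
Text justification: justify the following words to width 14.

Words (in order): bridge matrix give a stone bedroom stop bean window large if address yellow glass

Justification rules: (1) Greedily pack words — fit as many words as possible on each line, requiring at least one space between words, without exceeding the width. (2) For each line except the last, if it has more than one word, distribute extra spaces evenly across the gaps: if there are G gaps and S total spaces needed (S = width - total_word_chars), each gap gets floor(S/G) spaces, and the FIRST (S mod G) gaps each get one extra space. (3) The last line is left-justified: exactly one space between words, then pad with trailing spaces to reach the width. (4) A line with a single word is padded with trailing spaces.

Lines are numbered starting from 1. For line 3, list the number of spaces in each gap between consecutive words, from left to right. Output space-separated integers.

Line 1: ['bridge', 'matrix'] (min_width=13, slack=1)
Line 2: ['give', 'a', 'stone'] (min_width=12, slack=2)
Line 3: ['bedroom', 'stop'] (min_width=12, slack=2)
Line 4: ['bean', 'window'] (min_width=11, slack=3)
Line 5: ['large', 'if'] (min_width=8, slack=6)
Line 6: ['address', 'yellow'] (min_width=14, slack=0)
Line 7: ['glass'] (min_width=5, slack=9)

Answer: 3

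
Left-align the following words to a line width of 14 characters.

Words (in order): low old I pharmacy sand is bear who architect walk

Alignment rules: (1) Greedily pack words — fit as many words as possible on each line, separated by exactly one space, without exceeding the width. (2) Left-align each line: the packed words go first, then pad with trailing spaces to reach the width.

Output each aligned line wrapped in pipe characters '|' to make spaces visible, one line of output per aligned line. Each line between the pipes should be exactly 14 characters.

Line 1: ['low', 'old', 'I'] (min_width=9, slack=5)
Line 2: ['pharmacy', 'sand'] (min_width=13, slack=1)
Line 3: ['is', 'bear', 'who'] (min_width=11, slack=3)
Line 4: ['architect', 'walk'] (min_width=14, slack=0)

Answer: |low old I     |
|pharmacy sand |
|is bear who   |
|architect walk|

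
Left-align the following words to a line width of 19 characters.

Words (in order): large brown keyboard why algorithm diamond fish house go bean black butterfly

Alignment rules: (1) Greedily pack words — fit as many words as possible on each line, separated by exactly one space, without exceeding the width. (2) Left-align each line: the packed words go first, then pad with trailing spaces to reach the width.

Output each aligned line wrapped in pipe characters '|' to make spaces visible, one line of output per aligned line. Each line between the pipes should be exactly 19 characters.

Line 1: ['large', 'brown'] (min_width=11, slack=8)
Line 2: ['keyboard', 'why'] (min_width=12, slack=7)
Line 3: ['algorithm', 'diamond'] (min_width=17, slack=2)
Line 4: ['fish', 'house', 'go', 'bean'] (min_width=18, slack=1)
Line 5: ['black', 'butterfly'] (min_width=15, slack=4)

Answer: |large brown        |
|keyboard why       |
|algorithm diamond  |
|fish house go bean |
|black butterfly    |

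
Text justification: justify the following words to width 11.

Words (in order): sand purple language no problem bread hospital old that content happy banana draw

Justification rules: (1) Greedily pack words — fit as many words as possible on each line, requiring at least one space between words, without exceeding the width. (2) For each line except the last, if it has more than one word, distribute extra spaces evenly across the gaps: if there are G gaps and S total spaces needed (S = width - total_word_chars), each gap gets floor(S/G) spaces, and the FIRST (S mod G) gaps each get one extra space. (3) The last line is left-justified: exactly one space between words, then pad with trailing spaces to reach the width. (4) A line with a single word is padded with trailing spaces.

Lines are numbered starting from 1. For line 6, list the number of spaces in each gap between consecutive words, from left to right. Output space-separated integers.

Answer: 4

Derivation:
Line 1: ['sand', 'purple'] (min_width=11, slack=0)
Line 2: ['language', 'no'] (min_width=11, slack=0)
Line 3: ['problem'] (min_width=7, slack=4)
Line 4: ['bread'] (min_width=5, slack=6)
Line 5: ['hospital'] (min_width=8, slack=3)
Line 6: ['old', 'that'] (min_width=8, slack=3)
Line 7: ['content'] (min_width=7, slack=4)
Line 8: ['happy'] (min_width=5, slack=6)
Line 9: ['banana', 'draw'] (min_width=11, slack=0)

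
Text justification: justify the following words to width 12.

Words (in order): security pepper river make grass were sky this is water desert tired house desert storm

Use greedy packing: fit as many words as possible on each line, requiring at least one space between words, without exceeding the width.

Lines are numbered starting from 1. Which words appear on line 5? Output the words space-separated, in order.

Answer: this is

Derivation:
Line 1: ['security'] (min_width=8, slack=4)
Line 2: ['pepper', 'river'] (min_width=12, slack=0)
Line 3: ['make', 'grass'] (min_width=10, slack=2)
Line 4: ['were', 'sky'] (min_width=8, slack=4)
Line 5: ['this', 'is'] (min_width=7, slack=5)
Line 6: ['water', 'desert'] (min_width=12, slack=0)
Line 7: ['tired', 'house'] (min_width=11, slack=1)
Line 8: ['desert', 'storm'] (min_width=12, slack=0)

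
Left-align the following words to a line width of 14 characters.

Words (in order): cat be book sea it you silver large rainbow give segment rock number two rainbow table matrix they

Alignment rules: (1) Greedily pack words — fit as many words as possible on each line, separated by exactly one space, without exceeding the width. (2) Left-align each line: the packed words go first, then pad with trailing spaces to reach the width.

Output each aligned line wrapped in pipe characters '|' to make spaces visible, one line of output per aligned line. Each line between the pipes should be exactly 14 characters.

Line 1: ['cat', 'be', 'book'] (min_width=11, slack=3)
Line 2: ['sea', 'it', 'you'] (min_width=10, slack=4)
Line 3: ['silver', 'large'] (min_width=12, slack=2)
Line 4: ['rainbow', 'give'] (min_width=12, slack=2)
Line 5: ['segment', 'rock'] (min_width=12, slack=2)
Line 6: ['number', 'two'] (min_width=10, slack=4)
Line 7: ['rainbow', 'table'] (min_width=13, slack=1)
Line 8: ['matrix', 'they'] (min_width=11, slack=3)

Answer: |cat be book   |
|sea it you    |
|silver large  |
|rainbow give  |
|segment rock  |
|number two    |
|rainbow table |
|matrix they   |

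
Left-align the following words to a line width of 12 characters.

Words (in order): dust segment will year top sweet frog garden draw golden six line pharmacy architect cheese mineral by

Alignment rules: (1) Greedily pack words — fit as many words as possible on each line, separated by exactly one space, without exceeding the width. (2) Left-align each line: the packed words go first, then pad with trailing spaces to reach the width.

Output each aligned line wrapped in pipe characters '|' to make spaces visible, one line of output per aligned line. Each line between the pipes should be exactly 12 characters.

Answer: |dust segment|
|will year   |
|top sweet   |
|frog garden |
|draw golden |
|six line    |
|pharmacy    |
|architect   |
|cheese      |
|mineral by  |

Derivation:
Line 1: ['dust', 'segment'] (min_width=12, slack=0)
Line 2: ['will', 'year'] (min_width=9, slack=3)
Line 3: ['top', 'sweet'] (min_width=9, slack=3)
Line 4: ['frog', 'garden'] (min_width=11, slack=1)
Line 5: ['draw', 'golden'] (min_width=11, slack=1)
Line 6: ['six', 'line'] (min_width=8, slack=4)
Line 7: ['pharmacy'] (min_width=8, slack=4)
Line 8: ['architect'] (min_width=9, slack=3)
Line 9: ['cheese'] (min_width=6, slack=6)
Line 10: ['mineral', 'by'] (min_width=10, slack=2)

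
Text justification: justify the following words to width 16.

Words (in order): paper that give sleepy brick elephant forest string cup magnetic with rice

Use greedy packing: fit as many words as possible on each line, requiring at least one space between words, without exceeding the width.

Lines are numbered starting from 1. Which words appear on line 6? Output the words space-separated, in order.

Line 1: ['paper', 'that', 'give'] (min_width=15, slack=1)
Line 2: ['sleepy', 'brick'] (min_width=12, slack=4)
Line 3: ['elephant', 'forest'] (min_width=15, slack=1)
Line 4: ['string', 'cup'] (min_width=10, slack=6)
Line 5: ['magnetic', 'with'] (min_width=13, slack=3)
Line 6: ['rice'] (min_width=4, slack=12)

Answer: rice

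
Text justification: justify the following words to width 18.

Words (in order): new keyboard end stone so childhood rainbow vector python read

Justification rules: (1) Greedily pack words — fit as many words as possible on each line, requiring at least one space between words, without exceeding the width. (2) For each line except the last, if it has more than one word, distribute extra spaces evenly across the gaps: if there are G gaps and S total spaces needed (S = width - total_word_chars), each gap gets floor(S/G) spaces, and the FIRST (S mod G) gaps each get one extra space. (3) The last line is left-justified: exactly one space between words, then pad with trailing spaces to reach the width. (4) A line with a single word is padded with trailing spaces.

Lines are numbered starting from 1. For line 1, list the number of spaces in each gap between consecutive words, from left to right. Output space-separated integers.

Line 1: ['new', 'keyboard', 'end'] (min_width=16, slack=2)
Line 2: ['stone', 'so', 'childhood'] (min_width=18, slack=0)
Line 3: ['rainbow', 'vector'] (min_width=14, slack=4)
Line 4: ['python', 'read'] (min_width=11, slack=7)

Answer: 2 2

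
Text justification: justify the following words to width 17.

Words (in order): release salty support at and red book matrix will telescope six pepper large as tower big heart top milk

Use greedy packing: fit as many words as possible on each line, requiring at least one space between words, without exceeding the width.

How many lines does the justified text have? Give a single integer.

Line 1: ['release', 'salty'] (min_width=13, slack=4)
Line 2: ['support', 'at', 'and'] (min_width=14, slack=3)
Line 3: ['red', 'book', 'matrix'] (min_width=15, slack=2)
Line 4: ['will', 'telescope'] (min_width=14, slack=3)
Line 5: ['six', 'pepper', 'large'] (min_width=16, slack=1)
Line 6: ['as', 'tower', 'big'] (min_width=12, slack=5)
Line 7: ['heart', 'top', 'milk'] (min_width=14, slack=3)
Total lines: 7

Answer: 7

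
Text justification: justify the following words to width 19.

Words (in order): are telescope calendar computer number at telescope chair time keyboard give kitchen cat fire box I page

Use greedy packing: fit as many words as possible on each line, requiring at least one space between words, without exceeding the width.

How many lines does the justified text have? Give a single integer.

Line 1: ['are', 'telescope'] (min_width=13, slack=6)
Line 2: ['calendar', 'computer'] (min_width=17, slack=2)
Line 3: ['number', 'at', 'telescope'] (min_width=19, slack=0)
Line 4: ['chair', 'time', 'keyboard'] (min_width=19, slack=0)
Line 5: ['give', 'kitchen', 'cat'] (min_width=16, slack=3)
Line 6: ['fire', 'box', 'I', 'page'] (min_width=15, slack=4)
Total lines: 6

Answer: 6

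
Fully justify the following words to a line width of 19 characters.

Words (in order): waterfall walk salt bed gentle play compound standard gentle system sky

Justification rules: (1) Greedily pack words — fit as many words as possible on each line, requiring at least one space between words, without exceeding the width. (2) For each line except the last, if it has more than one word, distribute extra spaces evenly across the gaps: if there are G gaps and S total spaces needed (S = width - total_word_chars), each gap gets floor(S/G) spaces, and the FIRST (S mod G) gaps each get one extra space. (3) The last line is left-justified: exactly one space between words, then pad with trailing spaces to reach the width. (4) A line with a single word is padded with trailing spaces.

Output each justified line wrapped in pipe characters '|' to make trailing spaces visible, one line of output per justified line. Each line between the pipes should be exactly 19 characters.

Line 1: ['waterfall', 'walk', 'salt'] (min_width=19, slack=0)
Line 2: ['bed', 'gentle', 'play'] (min_width=15, slack=4)
Line 3: ['compound', 'standard'] (min_width=17, slack=2)
Line 4: ['gentle', 'system', 'sky'] (min_width=17, slack=2)

Answer: |waterfall walk salt|
|bed   gentle   play|
|compound   standard|
|gentle system sky  |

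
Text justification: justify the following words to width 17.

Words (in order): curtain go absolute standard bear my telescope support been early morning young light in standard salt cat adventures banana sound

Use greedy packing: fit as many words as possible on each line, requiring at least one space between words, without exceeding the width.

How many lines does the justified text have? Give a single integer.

Answer: 9

Derivation:
Line 1: ['curtain', 'go'] (min_width=10, slack=7)
Line 2: ['absolute', 'standard'] (min_width=17, slack=0)
Line 3: ['bear', 'my', 'telescope'] (min_width=17, slack=0)
Line 4: ['support', 'been'] (min_width=12, slack=5)
Line 5: ['early', 'morning'] (min_width=13, slack=4)
Line 6: ['young', 'light', 'in'] (min_width=14, slack=3)
Line 7: ['standard', 'salt', 'cat'] (min_width=17, slack=0)
Line 8: ['adventures', 'banana'] (min_width=17, slack=0)
Line 9: ['sound'] (min_width=5, slack=12)
Total lines: 9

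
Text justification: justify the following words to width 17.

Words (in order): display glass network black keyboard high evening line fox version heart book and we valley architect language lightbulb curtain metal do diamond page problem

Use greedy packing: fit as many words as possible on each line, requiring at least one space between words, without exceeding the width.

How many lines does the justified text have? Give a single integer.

Line 1: ['display', 'glass'] (min_width=13, slack=4)
Line 2: ['network', 'black'] (min_width=13, slack=4)
Line 3: ['keyboard', 'high'] (min_width=13, slack=4)
Line 4: ['evening', 'line', 'fox'] (min_width=16, slack=1)
Line 5: ['version', 'heart'] (min_width=13, slack=4)
Line 6: ['book', 'and', 'we'] (min_width=11, slack=6)
Line 7: ['valley', 'architect'] (min_width=16, slack=1)
Line 8: ['language'] (min_width=8, slack=9)
Line 9: ['lightbulb', 'curtain'] (min_width=17, slack=0)
Line 10: ['metal', 'do', 'diamond'] (min_width=16, slack=1)
Line 11: ['page', 'problem'] (min_width=12, slack=5)
Total lines: 11

Answer: 11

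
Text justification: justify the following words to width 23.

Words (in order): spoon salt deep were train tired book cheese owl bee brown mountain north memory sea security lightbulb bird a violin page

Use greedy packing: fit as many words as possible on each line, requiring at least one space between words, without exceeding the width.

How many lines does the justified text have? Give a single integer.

Line 1: ['spoon', 'salt', 'deep', 'were'] (min_width=20, slack=3)
Line 2: ['train', 'tired', 'book', 'cheese'] (min_width=23, slack=0)
Line 3: ['owl', 'bee', 'brown', 'mountain'] (min_width=22, slack=1)
Line 4: ['north', 'memory', 'sea'] (min_width=16, slack=7)
Line 5: ['security', 'lightbulb', 'bird'] (min_width=23, slack=0)
Line 6: ['a', 'violin', 'page'] (min_width=13, slack=10)
Total lines: 6

Answer: 6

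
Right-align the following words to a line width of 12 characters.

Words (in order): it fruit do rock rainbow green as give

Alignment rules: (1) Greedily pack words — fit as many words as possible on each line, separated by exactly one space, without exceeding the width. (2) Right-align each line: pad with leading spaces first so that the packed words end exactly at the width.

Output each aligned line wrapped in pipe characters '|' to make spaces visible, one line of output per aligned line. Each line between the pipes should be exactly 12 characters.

Line 1: ['it', 'fruit', 'do'] (min_width=11, slack=1)
Line 2: ['rock', 'rainbow'] (min_width=12, slack=0)
Line 3: ['green', 'as'] (min_width=8, slack=4)
Line 4: ['give'] (min_width=4, slack=8)

Answer: | it fruit do|
|rock rainbow|
|    green as|
|        give|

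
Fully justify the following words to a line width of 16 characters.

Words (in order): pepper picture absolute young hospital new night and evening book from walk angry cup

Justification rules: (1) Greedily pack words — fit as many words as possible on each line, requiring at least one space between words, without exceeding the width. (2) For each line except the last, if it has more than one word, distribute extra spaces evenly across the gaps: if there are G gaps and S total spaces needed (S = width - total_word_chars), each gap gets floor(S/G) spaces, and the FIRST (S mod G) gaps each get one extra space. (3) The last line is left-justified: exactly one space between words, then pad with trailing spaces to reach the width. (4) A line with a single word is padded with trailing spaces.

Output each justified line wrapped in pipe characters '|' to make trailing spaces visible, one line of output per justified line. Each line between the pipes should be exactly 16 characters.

Line 1: ['pepper', 'picture'] (min_width=14, slack=2)
Line 2: ['absolute', 'young'] (min_width=14, slack=2)
Line 3: ['hospital', 'new'] (min_width=12, slack=4)
Line 4: ['night', 'and'] (min_width=9, slack=7)
Line 5: ['evening', 'book'] (min_width=12, slack=4)
Line 6: ['from', 'walk', 'angry'] (min_width=15, slack=1)
Line 7: ['cup'] (min_width=3, slack=13)

Answer: |pepper   picture|
|absolute   young|
|hospital     new|
|night        and|
|evening     book|
|from  walk angry|
|cup             |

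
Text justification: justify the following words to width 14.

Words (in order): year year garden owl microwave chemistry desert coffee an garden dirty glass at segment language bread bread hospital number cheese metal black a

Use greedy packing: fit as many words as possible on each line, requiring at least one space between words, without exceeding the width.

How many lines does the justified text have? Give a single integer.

Line 1: ['year', 'year'] (min_width=9, slack=5)
Line 2: ['garden', 'owl'] (min_width=10, slack=4)
Line 3: ['microwave'] (min_width=9, slack=5)
Line 4: ['chemistry'] (min_width=9, slack=5)
Line 5: ['desert', 'coffee'] (min_width=13, slack=1)
Line 6: ['an', 'garden'] (min_width=9, slack=5)
Line 7: ['dirty', 'glass', 'at'] (min_width=14, slack=0)
Line 8: ['segment'] (min_width=7, slack=7)
Line 9: ['language', 'bread'] (min_width=14, slack=0)
Line 10: ['bread', 'hospital'] (min_width=14, slack=0)
Line 11: ['number', 'cheese'] (min_width=13, slack=1)
Line 12: ['metal', 'black', 'a'] (min_width=13, slack=1)
Total lines: 12

Answer: 12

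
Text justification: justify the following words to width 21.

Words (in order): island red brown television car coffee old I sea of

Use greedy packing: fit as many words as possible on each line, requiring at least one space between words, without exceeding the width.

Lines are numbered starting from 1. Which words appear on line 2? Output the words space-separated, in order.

Line 1: ['island', 'red', 'brown'] (min_width=16, slack=5)
Line 2: ['television', 'car', 'coffee'] (min_width=21, slack=0)
Line 3: ['old', 'I', 'sea', 'of'] (min_width=12, slack=9)

Answer: television car coffee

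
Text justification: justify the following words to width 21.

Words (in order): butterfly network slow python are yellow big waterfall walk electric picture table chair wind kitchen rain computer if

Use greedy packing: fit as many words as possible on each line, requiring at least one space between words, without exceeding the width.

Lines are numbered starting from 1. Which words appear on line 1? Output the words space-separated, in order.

Answer: butterfly network

Derivation:
Line 1: ['butterfly', 'network'] (min_width=17, slack=4)
Line 2: ['slow', 'python', 'are'] (min_width=15, slack=6)
Line 3: ['yellow', 'big', 'waterfall'] (min_width=20, slack=1)
Line 4: ['walk', 'electric', 'picture'] (min_width=21, slack=0)
Line 5: ['table', 'chair', 'wind'] (min_width=16, slack=5)
Line 6: ['kitchen', 'rain', 'computer'] (min_width=21, slack=0)
Line 7: ['if'] (min_width=2, slack=19)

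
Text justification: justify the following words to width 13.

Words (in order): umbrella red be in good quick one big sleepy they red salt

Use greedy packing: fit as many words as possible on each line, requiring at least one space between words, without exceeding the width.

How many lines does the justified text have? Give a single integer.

Answer: 5

Derivation:
Line 1: ['umbrella', 'red'] (min_width=12, slack=1)
Line 2: ['be', 'in', 'good'] (min_width=10, slack=3)
Line 3: ['quick', 'one', 'big'] (min_width=13, slack=0)
Line 4: ['sleepy', 'they'] (min_width=11, slack=2)
Line 5: ['red', 'salt'] (min_width=8, slack=5)
Total lines: 5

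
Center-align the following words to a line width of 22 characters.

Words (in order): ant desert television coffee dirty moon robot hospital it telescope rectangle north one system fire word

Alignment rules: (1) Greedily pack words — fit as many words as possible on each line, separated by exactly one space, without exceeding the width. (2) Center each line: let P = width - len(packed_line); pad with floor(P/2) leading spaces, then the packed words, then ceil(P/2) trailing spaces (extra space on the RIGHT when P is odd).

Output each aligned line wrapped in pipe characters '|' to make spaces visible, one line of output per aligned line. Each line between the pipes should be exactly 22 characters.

Answer: |ant desert television |
|  coffee dirty moon   |
|  robot hospital it   |
| telescope rectangle  |
|north one system fire |
|         word         |

Derivation:
Line 1: ['ant', 'desert', 'television'] (min_width=21, slack=1)
Line 2: ['coffee', 'dirty', 'moon'] (min_width=17, slack=5)
Line 3: ['robot', 'hospital', 'it'] (min_width=17, slack=5)
Line 4: ['telescope', 'rectangle'] (min_width=19, slack=3)
Line 5: ['north', 'one', 'system', 'fire'] (min_width=21, slack=1)
Line 6: ['word'] (min_width=4, slack=18)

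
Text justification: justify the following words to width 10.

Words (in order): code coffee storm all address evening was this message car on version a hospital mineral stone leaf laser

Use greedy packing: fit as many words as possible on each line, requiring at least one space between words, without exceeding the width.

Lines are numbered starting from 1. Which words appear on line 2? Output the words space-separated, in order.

Line 1: ['code'] (min_width=4, slack=6)
Line 2: ['coffee'] (min_width=6, slack=4)
Line 3: ['storm', 'all'] (min_width=9, slack=1)
Line 4: ['address'] (min_width=7, slack=3)
Line 5: ['evening'] (min_width=7, slack=3)
Line 6: ['was', 'this'] (min_width=8, slack=2)
Line 7: ['message'] (min_width=7, slack=3)
Line 8: ['car', 'on'] (min_width=6, slack=4)
Line 9: ['version', 'a'] (min_width=9, slack=1)
Line 10: ['hospital'] (min_width=8, slack=2)
Line 11: ['mineral'] (min_width=7, slack=3)
Line 12: ['stone', 'leaf'] (min_width=10, slack=0)
Line 13: ['laser'] (min_width=5, slack=5)

Answer: coffee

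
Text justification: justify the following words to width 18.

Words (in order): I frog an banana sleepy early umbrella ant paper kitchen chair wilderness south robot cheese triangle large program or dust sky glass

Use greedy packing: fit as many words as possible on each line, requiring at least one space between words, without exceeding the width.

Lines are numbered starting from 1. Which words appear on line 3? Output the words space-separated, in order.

Line 1: ['I', 'frog', 'an', 'banana'] (min_width=16, slack=2)
Line 2: ['sleepy', 'early'] (min_width=12, slack=6)
Line 3: ['umbrella', 'ant', 'paper'] (min_width=18, slack=0)
Line 4: ['kitchen', 'chair'] (min_width=13, slack=5)
Line 5: ['wilderness', 'south'] (min_width=16, slack=2)
Line 6: ['robot', 'cheese'] (min_width=12, slack=6)
Line 7: ['triangle', 'large'] (min_width=14, slack=4)
Line 8: ['program', 'or', 'dust'] (min_width=15, slack=3)
Line 9: ['sky', 'glass'] (min_width=9, slack=9)

Answer: umbrella ant paper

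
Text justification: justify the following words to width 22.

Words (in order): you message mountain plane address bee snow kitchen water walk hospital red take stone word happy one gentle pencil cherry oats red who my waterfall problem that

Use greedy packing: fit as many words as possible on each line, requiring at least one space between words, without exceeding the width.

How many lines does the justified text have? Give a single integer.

Line 1: ['you', 'message', 'mountain'] (min_width=20, slack=2)
Line 2: ['plane', 'address', 'bee', 'snow'] (min_width=22, slack=0)
Line 3: ['kitchen', 'water', 'walk'] (min_width=18, slack=4)
Line 4: ['hospital', 'red', 'take'] (min_width=17, slack=5)
Line 5: ['stone', 'word', 'happy', 'one'] (min_width=20, slack=2)
Line 6: ['gentle', 'pencil', 'cherry'] (min_width=20, slack=2)
Line 7: ['oats', 'red', 'who', 'my'] (min_width=15, slack=7)
Line 8: ['waterfall', 'problem', 'that'] (min_width=22, slack=0)
Total lines: 8

Answer: 8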